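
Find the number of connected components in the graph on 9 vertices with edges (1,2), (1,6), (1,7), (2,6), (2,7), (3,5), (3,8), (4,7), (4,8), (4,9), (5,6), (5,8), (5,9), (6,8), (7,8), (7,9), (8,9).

Step 1: Build adjacency list from edges:
  1: 2, 6, 7
  2: 1, 6, 7
  3: 5, 8
  4: 7, 8, 9
  5: 3, 6, 8, 9
  6: 1, 2, 5, 8
  7: 1, 2, 4, 8, 9
  8: 3, 4, 5, 6, 7, 9
  9: 4, 5, 7, 8

Step 2: Run BFS/DFS from vertex 1:
  Visited: {1, 2, 6, 7, 5, 8, 4, 9, 3}
  Reached 9 of 9 vertices

Step 3: All 9 vertices reached from vertex 1, so the graph is connected.
Number of connected components: 1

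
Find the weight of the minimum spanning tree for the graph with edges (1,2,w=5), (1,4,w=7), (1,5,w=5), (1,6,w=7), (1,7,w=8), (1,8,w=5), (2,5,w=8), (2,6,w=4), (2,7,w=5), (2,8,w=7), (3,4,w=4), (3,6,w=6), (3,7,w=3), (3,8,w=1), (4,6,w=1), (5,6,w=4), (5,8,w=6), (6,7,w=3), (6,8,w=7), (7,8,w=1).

Apply Kruskal's algorithm (sort edges by weight, add if no cycle):

Sorted edges by weight:
  (3,8) w=1
  (4,6) w=1
  (7,8) w=1
  (3,7) w=3
  (6,7) w=3
  (2,6) w=4
  (3,4) w=4
  (5,6) w=4
  (1,5) w=5
  (1,2) w=5
  (1,8) w=5
  (2,7) w=5
  (3,6) w=6
  (5,8) w=6
  (1,4) w=7
  (1,6) w=7
  (2,8) w=7
  (6,8) w=7
  (1,7) w=8
  (2,5) w=8

Add edge (3,8) w=1 -- no cycle. Running total: 1
Add edge (4,6) w=1 -- no cycle. Running total: 2
Add edge (7,8) w=1 -- no cycle. Running total: 3
Skip edge (3,7) w=3 -- would create cycle
Add edge (6,7) w=3 -- no cycle. Running total: 6
Add edge (2,6) w=4 -- no cycle. Running total: 10
Skip edge (3,4) w=4 -- would create cycle
Add edge (5,6) w=4 -- no cycle. Running total: 14
Add edge (1,5) w=5 -- no cycle. Running total: 19

MST edges: (3,8,w=1), (4,6,w=1), (7,8,w=1), (6,7,w=3), (2,6,w=4), (5,6,w=4), (1,5,w=5)
Total MST weight: 1 + 1 + 1 + 3 + 4 + 4 + 5 = 19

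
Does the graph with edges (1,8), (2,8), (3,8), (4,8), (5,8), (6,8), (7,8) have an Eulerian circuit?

Step 1: Find the degree of each vertex:
  deg(1) = 1
  deg(2) = 1
  deg(3) = 1
  deg(4) = 1
  deg(5) = 1
  deg(6) = 1
  deg(7) = 1
  deg(8) = 7

Step 2: Count vertices with odd degree:
  Odd-degree vertices: 1, 2, 3, 4, 5, 6, 7, 8 (8 total)

Step 3: Apply Euler's theorem:
  - Eulerian circuit exists iff graph is connected and all vertices have even degree
  - Eulerian path exists iff graph is connected and has 0 or 2 odd-degree vertices

Graph has 8 odd-degree vertices (need 0 or 2).
Neither Eulerian path nor Eulerian circuit exists.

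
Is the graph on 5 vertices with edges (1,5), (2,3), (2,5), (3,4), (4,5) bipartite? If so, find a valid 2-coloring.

Step 1: Attempt 2-coloring using BFS:
  Start at vertex 1, assign color 0
  Color vertex 5 with color 1 (neighbor of 1)
  Color vertex 2 with color 0 (neighbor of 5)
  Color vertex 4 with color 0 (neighbor of 5)
  Color vertex 3 with color 1 (neighbor of 2)

Step 2: 2-coloring succeeded. No conflicts found.
  Set A (color 0): {1, 2, 4}
  Set B (color 1): {3, 5}

The graph is bipartite with partition {1, 2, 4}, {3, 5}.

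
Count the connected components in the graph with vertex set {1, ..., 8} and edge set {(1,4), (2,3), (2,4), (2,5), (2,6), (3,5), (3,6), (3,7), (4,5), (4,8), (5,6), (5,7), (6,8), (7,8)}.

Step 1: Build adjacency list from edges:
  1: 4
  2: 3, 4, 5, 6
  3: 2, 5, 6, 7
  4: 1, 2, 5, 8
  5: 2, 3, 4, 6, 7
  6: 2, 3, 5, 8
  7: 3, 5, 8
  8: 4, 6, 7

Step 2: Run BFS/DFS from vertex 1:
  Visited: {1, 4, 2, 5, 8, 3, 6, 7}
  Reached 8 of 8 vertices

Step 3: All 8 vertices reached from vertex 1, so the graph is connected.
Number of connected components: 1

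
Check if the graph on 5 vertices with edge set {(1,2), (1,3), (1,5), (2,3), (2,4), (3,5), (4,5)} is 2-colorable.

Step 1: Attempt 2-coloring using BFS:
  Start at vertex 1, assign color 0
  Color vertex 2 with color 1 (neighbor of 1)
  Color vertex 3 with color 1 (neighbor of 1)
  Color vertex 5 with color 1 (neighbor of 1)

Step 2: Conflict found! Vertices 2 and 3 are adjacent but have the same color.
This means the graph contains an odd cycle.

The graph is NOT bipartite.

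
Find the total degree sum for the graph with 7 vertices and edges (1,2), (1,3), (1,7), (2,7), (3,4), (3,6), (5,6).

Step 1: Count edges incident to each vertex:
  deg(1) = 3 (neighbors: 2, 3, 7)
  deg(2) = 2 (neighbors: 1, 7)
  deg(3) = 3 (neighbors: 1, 4, 6)
  deg(4) = 1 (neighbors: 3)
  deg(5) = 1 (neighbors: 6)
  deg(6) = 2 (neighbors: 3, 5)
  deg(7) = 2 (neighbors: 1, 2)

Step 2: Sum all degrees:
  3 + 2 + 3 + 1 + 1 + 2 + 2 = 14

Verification: sum of degrees = 2 * |E| = 2 * 7 = 14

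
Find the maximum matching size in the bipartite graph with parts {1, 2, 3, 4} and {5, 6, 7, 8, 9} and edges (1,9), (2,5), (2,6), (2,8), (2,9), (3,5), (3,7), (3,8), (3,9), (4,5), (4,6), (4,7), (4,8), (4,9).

Step 1: List the neighbors of each left vertex:
  1: 9
  2: 5, 6, 8, 9
  3: 5, 7, 8, 9
  4: 5, 6, 7, 8, 9

Step 2: Greedily match left vertices, then look for augmenting paths:
  Match 1 -- 9
  Match 2 -- 5
  Match 3 -- 7
  Match 4 -- 6
  No augmenting path remains.

Step 3: Verify this is maximum:
  Matching size 4 = min(|L|, |R|) = min(4, 5), which is an upper bound, so this matching is maximum.

Maximum matching: {(1,9), (2,5), (3,7), (4,6)}
Size: 4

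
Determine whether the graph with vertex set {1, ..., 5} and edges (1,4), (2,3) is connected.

Step 1: Build adjacency list from edges:
  1: 4
  2: 3
  3: 2
  4: 1
  5: (none)

Step 2: Run BFS/DFS from vertex 1:
  Visited: {1, 4}
  Reached 2 of 5 vertices

Step 3: Only 2 of 5 vertices reached. Graph is disconnected.
Connected components: {1, 4}, {2, 3}, {5}
Answer: No, the graph is not connected (3 components).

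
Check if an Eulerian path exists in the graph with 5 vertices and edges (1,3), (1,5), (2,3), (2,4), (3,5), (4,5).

Step 1: Find the degree of each vertex:
  deg(1) = 2
  deg(2) = 2
  deg(3) = 3
  deg(4) = 2
  deg(5) = 3

Step 2: Count vertices with odd degree:
  Odd-degree vertices: 3, 5 (2 total)

Step 3: Apply Euler's theorem:
  - Eulerian circuit exists iff graph is connected and all vertices have even degree
  - Eulerian path exists iff graph is connected and has 0 or 2 odd-degree vertices

Graph is connected with exactly 2 odd-degree vertices (3, 5).
Eulerian path exists (starting and ending at the odd-degree vertices), but no Eulerian circuit.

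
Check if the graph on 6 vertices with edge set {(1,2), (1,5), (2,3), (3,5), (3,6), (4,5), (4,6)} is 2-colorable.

Step 1: Attempt 2-coloring using BFS:
  Start at vertex 1, assign color 0
  Color vertex 2 with color 1 (neighbor of 1)
  Color vertex 5 with color 1 (neighbor of 1)
  Color vertex 3 with color 0 (neighbor of 2)
  Color vertex 4 with color 0 (neighbor of 5)
  Color vertex 6 with color 1 (neighbor of 3)

Step 2: 2-coloring succeeded. No conflicts found.
  Set A (color 0): {1, 3, 4}
  Set B (color 1): {2, 5, 6}

The graph is bipartite with partition {1, 3, 4}, {2, 5, 6}.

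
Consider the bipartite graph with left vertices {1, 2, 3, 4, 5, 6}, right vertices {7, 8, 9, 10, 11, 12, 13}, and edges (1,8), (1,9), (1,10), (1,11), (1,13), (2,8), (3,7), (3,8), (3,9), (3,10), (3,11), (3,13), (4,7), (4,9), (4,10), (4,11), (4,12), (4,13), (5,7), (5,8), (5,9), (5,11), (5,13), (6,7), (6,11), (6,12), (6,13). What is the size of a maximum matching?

Step 1: List the neighbors of each left vertex:
  1: 8, 9, 10, 11, 13
  2: 8
  3: 7, 8, 9, 10, 11, 13
  4: 7, 9, 10, 11, 12, 13
  5: 7, 8, 9, 11, 13
  6: 7, 11, 12, 13

Step 2: Greedily match left vertices, then look for augmenting paths:
  Match 1 -- 10
  Match 2 -- 8
  Match 3 -- 7
  Match 4 -- 9
  Match 5 -- 11
  Match 6 -- 12
  No augmenting path remains.

Step 3: Verify this is maximum:
  Matching size 6 = min(|L|, |R|) = min(6, 7), which is an upper bound, so this matching is maximum.

Maximum matching: {(1,10), (2,8), (3,7), (4,9), (5,11), (6,12)}
Size: 6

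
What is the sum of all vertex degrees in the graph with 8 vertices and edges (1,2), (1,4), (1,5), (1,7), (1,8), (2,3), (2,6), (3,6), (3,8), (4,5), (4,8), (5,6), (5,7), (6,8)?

Step 1: Count edges incident to each vertex:
  deg(1) = 5 (neighbors: 2, 4, 5, 7, 8)
  deg(2) = 3 (neighbors: 1, 3, 6)
  deg(3) = 3 (neighbors: 2, 6, 8)
  deg(4) = 3 (neighbors: 1, 5, 8)
  deg(5) = 4 (neighbors: 1, 4, 6, 7)
  deg(6) = 4 (neighbors: 2, 3, 5, 8)
  deg(7) = 2 (neighbors: 1, 5)
  deg(8) = 4 (neighbors: 1, 3, 4, 6)

Step 2: Sum all degrees:
  5 + 3 + 3 + 3 + 4 + 4 + 2 + 4 = 28

Verification: sum of degrees = 2 * |E| = 2 * 14 = 28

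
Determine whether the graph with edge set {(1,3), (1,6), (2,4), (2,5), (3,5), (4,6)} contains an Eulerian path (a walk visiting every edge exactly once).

Step 1: Find the degree of each vertex:
  deg(1) = 2
  deg(2) = 2
  deg(3) = 2
  deg(4) = 2
  deg(5) = 2
  deg(6) = 2

Step 2: Count vertices with odd degree:
  All vertices have even degree (0 odd-degree vertices)

Step 3: Apply Euler's theorem:
  - Eulerian circuit exists iff graph is connected and all vertices have even degree
  - Eulerian path exists iff graph is connected and has 0 or 2 odd-degree vertices

Graph is connected with 0 odd-degree vertices.
Both Eulerian circuit and Eulerian path exist.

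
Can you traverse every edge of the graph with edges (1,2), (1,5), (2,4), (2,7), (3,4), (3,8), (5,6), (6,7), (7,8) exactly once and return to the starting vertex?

Step 1: Find the degree of each vertex:
  deg(1) = 2
  deg(2) = 3
  deg(3) = 2
  deg(4) = 2
  deg(5) = 2
  deg(6) = 2
  deg(7) = 3
  deg(8) = 2

Step 2: Count vertices with odd degree:
  Odd-degree vertices: 2, 7 (2 total)

Step 3: Apply Euler's theorem:
  - Eulerian circuit exists iff graph is connected and all vertices have even degree
  - Eulerian path exists iff graph is connected and has 0 or 2 odd-degree vertices

Graph is connected with exactly 2 odd-degree vertices (2, 7).
Eulerian path exists (starting and ending at the odd-degree vertices), but no Eulerian circuit.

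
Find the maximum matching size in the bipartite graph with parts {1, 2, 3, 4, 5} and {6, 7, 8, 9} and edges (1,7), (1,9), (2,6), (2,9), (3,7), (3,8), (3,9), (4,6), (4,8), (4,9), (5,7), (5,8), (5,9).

Step 1: List the neighbors of each left vertex:
  1: 7, 9
  2: 6, 9
  3: 7, 8, 9
  4: 6, 8, 9
  5: 7, 8, 9

Step 2: Greedily match left vertices, then look for augmenting paths:
  Match 1 -- 7
  Match 2 -- 6
  Match 3 -- 8
  Match 4 -- 9
  No augmenting path remains.

Step 3: Verify this is maximum:
  Matching size 4 = min(|L|, |R|) = min(5, 4), which is an upper bound, so this matching is maximum.

Maximum matching: {(1,7), (2,6), (3,8), (4,9)}
Size: 4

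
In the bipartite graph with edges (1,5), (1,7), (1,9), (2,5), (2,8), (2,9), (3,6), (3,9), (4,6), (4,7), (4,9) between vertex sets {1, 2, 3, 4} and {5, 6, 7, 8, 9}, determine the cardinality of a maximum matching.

Step 1: List the neighbors of each left vertex:
  1: 5, 7, 9
  2: 5, 8, 9
  3: 6, 9
  4: 6, 7, 9

Step 2: Greedily match left vertices, then look for augmenting paths:
  Match 1 -- 5
  Match 2 -- 8
  Match 3 -- 6
  Match 4 -- 7
  No augmenting path remains.

Step 3: Verify this is maximum:
  Matching size 4 = min(|L|, |R|) = min(4, 5), which is an upper bound, so this matching is maximum.

Maximum matching: {(1,5), (2,8), (3,6), (4,7)}
Size: 4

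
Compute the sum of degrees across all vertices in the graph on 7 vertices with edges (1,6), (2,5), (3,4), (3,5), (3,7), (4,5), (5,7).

Step 1: Count edges incident to each vertex:
  deg(1) = 1 (neighbors: 6)
  deg(2) = 1 (neighbors: 5)
  deg(3) = 3 (neighbors: 4, 5, 7)
  deg(4) = 2 (neighbors: 3, 5)
  deg(5) = 4 (neighbors: 2, 3, 4, 7)
  deg(6) = 1 (neighbors: 1)
  deg(7) = 2 (neighbors: 3, 5)

Step 2: Sum all degrees:
  1 + 1 + 3 + 2 + 4 + 1 + 2 = 14

Verification: sum of degrees = 2 * |E| = 2 * 7 = 14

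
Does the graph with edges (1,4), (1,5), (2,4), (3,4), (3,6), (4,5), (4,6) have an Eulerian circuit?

Step 1: Find the degree of each vertex:
  deg(1) = 2
  deg(2) = 1
  deg(3) = 2
  deg(4) = 5
  deg(5) = 2
  deg(6) = 2

Step 2: Count vertices with odd degree:
  Odd-degree vertices: 2, 4 (2 total)

Step 3: Apply Euler's theorem:
  - Eulerian circuit exists iff graph is connected and all vertices have even degree
  - Eulerian path exists iff graph is connected and has 0 or 2 odd-degree vertices

Graph is connected with exactly 2 odd-degree vertices (2, 4).
Eulerian path exists (starting and ending at the odd-degree vertices), but no Eulerian circuit.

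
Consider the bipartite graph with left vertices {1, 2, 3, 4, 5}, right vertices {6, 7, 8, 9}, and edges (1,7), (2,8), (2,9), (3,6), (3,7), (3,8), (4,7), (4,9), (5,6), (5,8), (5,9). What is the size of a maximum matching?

Step 1: List the neighbors of each left vertex:
  1: 7
  2: 8, 9
  3: 6, 7, 8
  4: 7, 9
  5: 6, 8, 9

Step 2: Greedily match left vertices, then look for augmenting paths:
  Match 1 -- 7
  Match 2 -- 8
  Match 3 -- 6
  Match 4 -- 9
  No augmenting path remains.

Step 3: Verify this is maximum:
  Matching size 4 = min(|L|, |R|) = min(5, 4), which is an upper bound, so this matching is maximum.

Maximum matching: {(1,7), (2,8), (3,6), (4,9)}
Size: 4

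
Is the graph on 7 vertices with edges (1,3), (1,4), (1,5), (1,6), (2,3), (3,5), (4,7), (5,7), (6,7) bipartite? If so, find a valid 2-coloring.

Step 1: Attempt 2-coloring using BFS:
  Start at vertex 1, assign color 0
  Color vertex 3 with color 1 (neighbor of 1)
  Color vertex 4 with color 1 (neighbor of 1)
  Color vertex 5 with color 1 (neighbor of 1)
  Color vertex 6 with color 1 (neighbor of 1)
  Color vertex 2 with color 0 (neighbor of 3)

Step 2: Conflict found! Vertices 3 and 5 are adjacent but have the same color.
This means the graph contains an odd cycle.

The graph is NOT bipartite.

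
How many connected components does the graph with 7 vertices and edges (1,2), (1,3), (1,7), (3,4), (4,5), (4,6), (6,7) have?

Step 1: Build adjacency list from edges:
  1: 2, 3, 7
  2: 1
  3: 1, 4
  4: 3, 5, 6
  5: 4
  6: 4, 7
  7: 1, 6

Step 2: Run BFS/DFS from vertex 1:
  Visited: {1, 2, 3, 7, 4, 6, 5}
  Reached 7 of 7 vertices

Step 3: All 7 vertices reached from vertex 1, so the graph is connected.
Number of connected components: 1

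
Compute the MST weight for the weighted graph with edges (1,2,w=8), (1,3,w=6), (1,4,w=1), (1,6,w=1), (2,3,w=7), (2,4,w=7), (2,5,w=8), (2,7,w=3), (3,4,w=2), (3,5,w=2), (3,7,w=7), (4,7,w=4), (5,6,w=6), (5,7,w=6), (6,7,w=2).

Apply Kruskal's algorithm (sort edges by weight, add if no cycle):

Sorted edges by weight:
  (1,6) w=1
  (1,4) w=1
  (3,4) w=2
  (3,5) w=2
  (6,7) w=2
  (2,7) w=3
  (4,7) w=4
  (1,3) w=6
  (5,6) w=6
  (5,7) w=6
  (2,4) w=7
  (2,3) w=7
  (3,7) w=7
  (1,2) w=8
  (2,5) w=8

Add edge (1,6) w=1 -- no cycle. Running total: 1
Add edge (1,4) w=1 -- no cycle. Running total: 2
Add edge (3,4) w=2 -- no cycle. Running total: 4
Add edge (3,5) w=2 -- no cycle. Running total: 6
Add edge (6,7) w=2 -- no cycle. Running total: 8
Add edge (2,7) w=3 -- no cycle. Running total: 11

MST edges: (1,6,w=1), (1,4,w=1), (3,4,w=2), (3,5,w=2), (6,7,w=2), (2,7,w=3)
Total MST weight: 1 + 1 + 2 + 2 + 2 + 3 = 11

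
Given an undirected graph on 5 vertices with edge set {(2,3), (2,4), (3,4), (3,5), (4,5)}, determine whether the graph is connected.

Step 1: Build adjacency list from edges:
  1: (none)
  2: 3, 4
  3: 2, 4, 5
  4: 2, 3, 5
  5: 3, 4

Step 2: Run BFS/DFS from vertex 1:
  Visited: {1}
  Reached 1 of 5 vertices

Step 3: Only 1 of 5 vertices reached. Graph is disconnected.
Connected components: {1}, {2, 3, 4, 5}
Answer: No, the graph is not connected (2 components).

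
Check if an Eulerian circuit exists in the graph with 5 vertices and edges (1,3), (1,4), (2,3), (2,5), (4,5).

Step 1: Find the degree of each vertex:
  deg(1) = 2
  deg(2) = 2
  deg(3) = 2
  deg(4) = 2
  deg(5) = 2

Step 2: Count vertices with odd degree:
  All vertices have even degree (0 odd-degree vertices)

Step 3: Apply Euler's theorem:
  - Eulerian circuit exists iff graph is connected and all vertices have even degree
  - Eulerian path exists iff graph is connected and has 0 or 2 odd-degree vertices

Graph is connected with 0 odd-degree vertices.
Both Eulerian circuit and Eulerian path exist.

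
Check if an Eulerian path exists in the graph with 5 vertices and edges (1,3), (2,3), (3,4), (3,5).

Step 1: Find the degree of each vertex:
  deg(1) = 1
  deg(2) = 1
  deg(3) = 4
  deg(4) = 1
  deg(5) = 1

Step 2: Count vertices with odd degree:
  Odd-degree vertices: 1, 2, 4, 5 (4 total)

Step 3: Apply Euler's theorem:
  - Eulerian circuit exists iff graph is connected and all vertices have even degree
  - Eulerian path exists iff graph is connected and has 0 or 2 odd-degree vertices

Graph has 4 odd-degree vertices (need 0 or 2).
Neither Eulerian path nor Eulerian circuit exists.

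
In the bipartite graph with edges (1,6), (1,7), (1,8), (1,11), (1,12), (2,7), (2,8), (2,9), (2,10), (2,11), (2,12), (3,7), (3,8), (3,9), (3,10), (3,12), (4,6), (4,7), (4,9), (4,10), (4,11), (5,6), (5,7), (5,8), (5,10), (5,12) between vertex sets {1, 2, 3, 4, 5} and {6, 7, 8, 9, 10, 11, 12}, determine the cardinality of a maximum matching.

Step 1: List the neighbors of each left vertex:
  1: 6, 7, 8, 11, 12
  2: 7, 8, 9, 10, 11, 12
  3: 7, 8, 9, 10, 12
  4: 6, 7, 9, 10, 11
  5: 6, 7, 8, 10, 12

Step 2: Greedily match left vertices, then look for augmenting paths:
  Match 1 -- 6
  Match 2 -- 7
  Match 3 -- 8
  Match 4 -- 9
  Match 5 -- 10
  No augmenting path remains.

Step 3: Verify this is maximum:
  Matching size 5 = min(|L|, |R|) = min(5, 7), which is an upper bound, so this matching is maximum.

Maximum matching: {(1,6), (2,7), (3,8), (4,9), (5,10)}
Size: 5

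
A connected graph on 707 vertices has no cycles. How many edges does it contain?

A tree on n vertices always has exactly n - 1 edges.
For n = 707: edges = 707 - 1 = 706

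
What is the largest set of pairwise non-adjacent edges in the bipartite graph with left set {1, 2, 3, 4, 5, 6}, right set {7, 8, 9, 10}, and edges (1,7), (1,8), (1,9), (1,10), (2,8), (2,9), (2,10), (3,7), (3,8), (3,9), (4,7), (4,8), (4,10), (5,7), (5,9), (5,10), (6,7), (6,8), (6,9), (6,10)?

Step 1: List the neighbors of each left vertex:
  1: 7, 8, 9, 10
  2: 8, 9, 10
  3: 7, 8, 9
  4: 7, 8, 10
  5: 7, 9, 10
  6: 7, 8, 9, 10

Step 2: Greedily match left vertices, then look for augmenting paths:
  Match 1 -- 7
  Match 2 -- 8
  Match 3 -- 9
  Match 4 -- 10
  No augmenting path remains.

Step 3: Verify this is maximum:
  Matching size 4 = min(|L|, |R|) = min(6, 4), which is an upper bound, so this matching is maximum.

Maximum matching: {(1,7), (2,8), (3,9), (4,10)}
Size: 4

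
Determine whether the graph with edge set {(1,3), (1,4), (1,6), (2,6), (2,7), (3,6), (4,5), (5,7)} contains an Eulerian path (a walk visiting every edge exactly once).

Step 1: Find the degree of each vertex:
  deg(1) = 3
  deg(2) = 2
  deg(3) = 2
  deg(4) = 2
  deg(5) = 2
  deg(6) = 3
  deg(7) = 2

Step 2: Count vertices with odd degree:
  Odd-degree vertices: 1, 6 (2 total)

Step 3: Apply Euler's theorem:
  - Eulerian circuit exists iff graph is connected and all vertices have even degree
  - Eulerian path exists iff graph is connected and has 0 or 2 odd-degree vertices

Graph is connected with exactly 2 odd-degree vertices (1, 6).
Eulerian path exists (starting and ending at the odd-degree vertices), but no Eulerian circuit.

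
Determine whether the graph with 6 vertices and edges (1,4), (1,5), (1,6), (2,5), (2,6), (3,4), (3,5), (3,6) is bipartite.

Step 1: Attempt 2-coloring using BFS:
  Start at vertex 1, assign color 0
  Color vertex 4 with color 1 (neighbor of 1)
  Color vertex 5 with color 1 (neighbor of 1)
  Color vertex 6 with color 1 (neighbor of 1)
  Color vertex 3 with color 0 (neighbor of 4)
  Color vertex 2 with color 0 (neighbor of 5)

Step 2: 2-coloring succeeded. No conflicts found.
  Set A (color 0): {1, 2, 3}
  Set B (color 1): {4, 5, 6}

The graph is bipartite with partition {1, 2, 3}, {4, 5, 6}.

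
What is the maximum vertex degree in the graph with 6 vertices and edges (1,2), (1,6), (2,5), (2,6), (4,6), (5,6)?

Step 1: Count edges incident to each vertex:
  deg(1) = 2 (neighbors: 2, 6)
  deg(2) = 3 (neighbors: 1, 5, 6)
  deg(3) = 0 (neighbors: none)
  deg(4) = 1 (neighbors: 6)
  deg(5) = 2 (neighbors: 2, 6)
  deg(6) = 4 (neighbors: 1, 2, 4, 5)

Step 2: Find maximum:
  max(2, 3, 0, 1, 2, 4) = 4 (vertex 6)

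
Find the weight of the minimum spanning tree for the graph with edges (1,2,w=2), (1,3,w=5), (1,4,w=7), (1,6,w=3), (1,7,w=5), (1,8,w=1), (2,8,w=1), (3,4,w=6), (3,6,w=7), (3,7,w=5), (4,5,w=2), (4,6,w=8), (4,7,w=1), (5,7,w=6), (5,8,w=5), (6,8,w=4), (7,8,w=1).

Apply Kruskal's algorithm (sort edges by weight, add if no cycle):

Sorted edges by weight:
  (1,8) w=1
  (2,8) w=1
  (4,7) w=1
  (7,8) w=1
  (1,2) w=2
  (4,5) w=2
  (1,6) w=3
  (6,8) w=4
  (1,3) w=5
  (1,7) w=5
  (3,7) w=5
  (5,8) w=5
  (3,4) w=6
  (5,7) w=6
  (1,4) w=7
  (3,6) w=7
  (4,6) w=8

Add edge (1,8) w=1 -- no cycle. Running total: 1
Add edge (2,8) w=1 -- no cycle. Running total: 2
Add edge (4,7) w=1 -- no cycle. Running total: 3
Add edge (7,8) w=1 -- no cycle. Running total: 4
Skip edge (1,2) w=2 -- would create cycle
Add edge (4,5) w=2 -- no cycle. Running total: 6
Add edge (1,6) w=3 -- no cycle. Running total: 9
Skip edge (6,8) w=4 -- would create cycle
Add edge (1,3) w=5 -- no cycle. Running total: 14

MST edges: (1,8,w=1), (2,8,w=1), (4,7,w=1), (7,8,w=1), (4,5,w=2), (1,6,w=3), (1,3,w=5)
Total MST weight: 1 + 1 + 1 + 1 + 2 + 3 + 5 = 14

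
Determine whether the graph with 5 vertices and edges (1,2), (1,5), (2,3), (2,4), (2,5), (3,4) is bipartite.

Step 1: Attempt 2-coloring using BFS:
  Start at vertex 1, assign color 0
  Color vertex 2 with color 1 (neighbor of 1)
  Color vertex 5 with color 1 (neighbor of 1)
  Color vertex 3 with color 0 (neighbor of 2)
  Color vertex 4 with color 0 (neighbor of 2)

Step 2: Conflict found! Vertices 2 and 5 are adjacent but have the same color.
This means the graph contains an odd cycle.

The graph is NOT bipartite.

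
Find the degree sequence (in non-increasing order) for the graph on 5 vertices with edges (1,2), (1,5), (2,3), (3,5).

Step 1: Count edges incident to each vertex:
  deg(1) = 2 (neighbors: 2, 5)
  deg(2) = 2 (neighbors: 1, 3)
  deg(3) = 2 (neighbors: 2, 5)
  deg(4) = 0 (neighbors: none)
  deg(5) = 2 (neighbors: 1, 3)

Step 2: Sort degrees in non-increasing order:
  Degrees: [2, 2, 2, 0, 2] -> sorted: [2, 2, 2, 2, 0]

Degree sequence: [2, 2, 2, 2, 0]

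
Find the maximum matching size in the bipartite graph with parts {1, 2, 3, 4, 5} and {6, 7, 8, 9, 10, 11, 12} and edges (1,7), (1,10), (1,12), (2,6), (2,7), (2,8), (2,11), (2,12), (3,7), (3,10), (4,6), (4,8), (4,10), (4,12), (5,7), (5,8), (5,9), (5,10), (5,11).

Step 1: List the neighbors of each left vertex:
  1: 7, 10, 12
  2: 6, 7, 8, 11, 12
  3: 7, 10
  4: 6, 8, 10, 12
  5: 7, 8, 9, 10, 11

Step 2: Greedily match left vertices, then look for augmenting paths:
  Match 1 -- 7
  Match 2 -- 6
  Match 3 -- 10
  Match 4 -- 8
  Match 5 -- 9
  No augmenting path remains.

Step 3: Verify this is maximum:
  Matching size 5 = min(|L|, |R|) = min(5, 7), which is an upper bound, so this matching is maximum.

Maximum matching: {(1,7), (2,6), (3,10), (4,8), (5,9)}
Size: 5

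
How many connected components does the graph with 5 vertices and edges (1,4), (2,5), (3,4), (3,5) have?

Step 1: Build adjacency list from edges:
  1: 4
  2: 5
  3: 4, 5
  4: 1, 3
  5: 2, 3

Step 2: Run BFS/DFS from vertex 1:
  Visited: {1, 4, 3, 5, 2}
  Reached 5 of 5 vertices

Step 3: All 5 vertices reached from vertex 1, so the graph is connected.
Number of connected components: 1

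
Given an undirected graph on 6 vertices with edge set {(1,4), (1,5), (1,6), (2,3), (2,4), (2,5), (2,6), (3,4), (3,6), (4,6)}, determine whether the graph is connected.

Step 1: Build adjacency list from edges:
  1: 4, 5, 6
  2: 3, 4, 5, 6
  3: 2, 4, 6
  4: 1, 2, 3, 6
  5: 1, 2
  6: 1, 2, 3, 4

Step 2: Run BFS/DFS from vertex 1:
  Visited: {1, 4, 5, 6, 2, 3}
  Reached 6 of 6 vertices

Step 3: All 6 vertices reached from vertex 1, so the graph is connected.
Answer: Yes, the graph is connected.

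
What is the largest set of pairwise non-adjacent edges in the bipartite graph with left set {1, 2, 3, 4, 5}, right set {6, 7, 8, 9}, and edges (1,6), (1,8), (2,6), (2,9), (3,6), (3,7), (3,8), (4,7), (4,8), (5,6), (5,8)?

Step 1: List the neighbors of each left vertex:
  1: 6, 8
  2: 6, 9
  3: 6, 7, 8
  4: 7, 8
  5: 6, 8

Step 2: Greedily match left vertices, then look for augmenting paths:
  Match 1 -- 6
  Match 2 -- 9
  Match 3 -- 7
  Match 4 -- 8
  No augmenting path remains.

Step 3: Verify this is maximum:
  Matching size 4 = min(|L|, |R|) = min(5, 4), which is an upper bound, so this matching is maximum.

Maximum matching: {(1,6), (2,9), (3,7), (4,8)}
Size: 4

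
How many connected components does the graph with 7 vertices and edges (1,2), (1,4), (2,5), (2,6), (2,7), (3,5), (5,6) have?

Step 1: Build adjacency list from edges:
  1: 2, 4
  2: 1, 5, 6, 7
  3: 5
  4: 1
  5: 2, 3, 6
  6: 2, 5
  7: 2

Step 2: Run BFS/DFS from vertex 1:
  Visited: {1, 2, 4, 5, 6, 7, 3}
  Reached 7 of 7 vertices

Step 3: All 7 vertices reached from vertex 1, so the graph is connected.
Number of connected components: 1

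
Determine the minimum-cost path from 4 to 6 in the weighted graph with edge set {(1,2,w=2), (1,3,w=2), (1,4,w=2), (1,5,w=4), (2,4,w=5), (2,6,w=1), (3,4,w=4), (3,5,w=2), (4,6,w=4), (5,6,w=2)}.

Step 1: Build adjacency list with weights:
  1: 2(w=2), 3(w=2), 4(w=2), 5(w=4)
  2: 1(w=2), 4(w=5), 6(w=1)
  3: 1(w=2), 4(w=4), 5(w=2)
  4: 1(w=2), 2(w=5), 3(w=4), 6(w=4)
  5: 1(w=4), 3(w=2), 6(w=2)
  6: 2(w=1), 4(w=4), 5(w=2)

Step 2: Apply Dijkstra's algorithm from vertex 4:
  Visit vertex 4 (distance=0)
    Update dist[1] = 2
    Update dist[2] = 5
    Update dist[3] = 4
    Update dist[6] = 4
  Visit vertex 1 (distance=2)
    Update dist[2] = 4
    Update dist[5] = 6
  Visit vertex 2 (distance=4)
  Visit vertex 3 (distance=4)
  Visit vertex 6 (distance=4)

Step 3: Shortest path: 4 -> 6
Total weight: 4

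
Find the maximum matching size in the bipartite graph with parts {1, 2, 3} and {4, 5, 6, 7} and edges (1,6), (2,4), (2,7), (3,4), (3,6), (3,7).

Step 1: List the neighbors of each left vertex:
  1: 6
  2: 4, 7
  3: 4, 6, 7

Step 2: Greedily match left vertices, then look for augmenting paths:
  Match 1 -- 6
  Match 2 -- 4
  Match 3 -- 7
  No augmenting path remains.

Step 3: Verify this is maximum:
  Matching size 3 = min(|L|, |R|) = min(3, 4), which is an upper bound, so this matching is maximum.

Maximum matching: {(1,6), (2,4), (3,7)}
Size: 3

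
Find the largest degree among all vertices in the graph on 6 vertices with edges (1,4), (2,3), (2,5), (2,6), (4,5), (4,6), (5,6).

Step 1: Count edges incident to each vertex:
  deg(1) = 1 (neighbors: 4)
  deg(2) = 3 (neighbors: 3, 5, 6)
  deg(3) = 1 (neighbors: 2)
  deg(4) = 3 (neighbors: 1, 5, 6)
  deg(5) = 3 (neighbors: 2, 4, 6)
  deg(6) = 3 (neighbors: 2, 4, 5)

Step 2: Find maximum:
  max(1, 3, 1, 3, 3, 3) = 3 (vertex 2)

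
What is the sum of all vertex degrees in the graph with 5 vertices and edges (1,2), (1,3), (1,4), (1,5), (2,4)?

Step 1: Count edges incident to each vertex:
  deg(1) = 4 (neighbors: 2, 3, 4, 5)
  deg(2) = 2 (neighbors: 1, 4)
  deg(3) = 1 (neighbors: 1)
  deg(4) = 2 (neighbors: 1, 2)
  deg(5) = 1 (neighbors: 1)

Step 2: Sum all degrees:
  4 + 2 + 1 + 2 + 1 = 10

Verification: sum of degrees = 2 * |E| = 2 * 5 = 10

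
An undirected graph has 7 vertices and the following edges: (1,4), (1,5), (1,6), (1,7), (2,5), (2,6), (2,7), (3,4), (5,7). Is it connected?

Step 1: Build adjacency list from edges:
  1: 4, 5, 6, 7
  2: 5, 6, 7
  3: 4
  4: 1, 3
  5: 1, 2, 7
  6: 1, 2
  7: 1, 2, 5

Step 2: Run BFS/DFS from vertex 1:
  Visited: {1, 4, 5, 6, 7, 3, 2}
  Reached 7 of 7 vertices

Step 3: All 7 vertices reached from vertex 1, so the graph is connected.
Answer: Yes, the graph is connected.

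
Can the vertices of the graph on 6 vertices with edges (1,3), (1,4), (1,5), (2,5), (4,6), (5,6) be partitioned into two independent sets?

Step 1: Attempt 2-coloring using BFS:
  Start at vertex 1, assign color 0
  Color vertex 3 with color 1 (neighbor of 1)
  Color vertex 4 with color 1 (neighbor of 1)
  Color vertex 5 with color 1 (neighbor of 1)
  Color vertex 6 with color 0 (neighbor of 4)
  Color vertex 2 with color 0 (neighbor of 5)

Step 2: 2-coloring succeeded. No conflicts found.
  Set A (color 0): {1, 2, 6}
  Set B (color 1): {3, 4, 5}

The graph is bipartite with partition {1, 2, 6}, {3, 4, 5}.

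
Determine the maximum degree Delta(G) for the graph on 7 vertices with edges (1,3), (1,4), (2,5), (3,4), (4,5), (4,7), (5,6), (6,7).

Step 1: Count edges incident to each vertex:
  deg(1) = 2 (neighbors: 3, 4)
  deg(2) = 1 (neighbors: 5)
  deg(3) = 2 (neighbors: 1, 4)
  deg(4) = 4 (neighbors: 1, 3, 5, 7)
  deg(5) = 3 (neighbors: 2, 4, 6)
  deg(6) = 2 (neighbors: 5, 7)
  deg(7) = 2 (neighbors: 4, 6)

Step 2: Find maximum:
  max(2, 1, 2, 4, 3, 2, 2) = 4 (vertex 4)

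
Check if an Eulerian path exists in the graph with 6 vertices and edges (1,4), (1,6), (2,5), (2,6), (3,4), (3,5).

Step 1: Find the degree of each vertex:
  deg(1) = 2
  deg(2) = 2
  deg(3) = 2
  deg(4) = 2
  deg(5) = 2
  deg(6) = 2

Step 2: Count vertices with odd degree:
  All vertices have even degree (0 odd-degree vertices)

Step 3: Apply Euler's theorem:
  - Eulerian circuit exists iff graph is connected and all vertices have even degree
  - Eulerian path exists iff graph is connected and has 0 or 2 odd-degree vertices

Graph is connected with 0 odd-degree vertices.
Both Eulerian circuit and Eulerian path exist.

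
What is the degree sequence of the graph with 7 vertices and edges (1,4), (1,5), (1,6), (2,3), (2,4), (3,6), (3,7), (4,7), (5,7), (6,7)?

Step 1: Count edges incident to each vertex:
  deg(1) = 3 (neighbors: 4, 5, 6)
  deg(2) = 2 (neighbors: 3, 4)
  deg(3) = 3 (neighbors: 2, 6, 7)
  deg(4) = 3 (neighbors: 1, 2, 7)
  deg(5) = 2 (neighbors: 1, 7)
  deg(6) = 3 (neighbors: 1, 3, 7)
  deg(7) = 4 (neighbors: 3, 4, 5, 6)

Step 2: Sort degrees in non-increasing order:
  Degrees: [3, 2, 3, 3, 2, 3, 4] -> sorted: [4, 3, 3, 3, 3, 2, 2]

Degree sequence: [4, 3, 3, 3, 3, 2, 2]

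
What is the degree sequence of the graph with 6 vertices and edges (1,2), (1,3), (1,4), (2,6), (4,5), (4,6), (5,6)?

Step 1: Count edges incident to each vertex:
  deg(1) = 3 (neighbors: 2, 3, 4)
  deg(2) = 2 (neighbors: 1, 6)
  deg(3) = 1 (neighbors: 1)
  deg(4) = 3 (neighbors: 1, 5, 6)
  deg(5) = 2 (neighbors: 4, 6)
  deg(6) = 3 (neighbors: 2, 4, 5)

Step 2: Sort degrees in non-increasing order:
  Degrees: [3, 2, 1, 3, 2, 3] -> sorted: [3, 3, 3, 2, 2, 1]

Degree sequence: [3, 3, 3, 2, 2, 1]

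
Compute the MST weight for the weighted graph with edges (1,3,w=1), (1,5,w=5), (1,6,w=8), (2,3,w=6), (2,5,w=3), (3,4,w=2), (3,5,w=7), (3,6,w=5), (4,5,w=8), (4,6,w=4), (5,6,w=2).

Apply Kruskal's algorithm (sort edges by weight, add if no cycle):

Sorted edges by weight:
  (1,3) w=1
  (3,4) w=2
  (5,6) w=2
  (2,5) w=3
  (4,6) w=4
  (1,5) w=5
  (3,6) w=5
  (2,3) w=6
  (3,5) w=7
  (1,6) w=8
  (4,5) w=8

Add edge (1,3) w=1 -- no cycle. Running total: 1
Add edge (3,4) w=2 -- no cycle. Running total: 3
Add edge (5,6) w=2 -- no cycle. Running total: 5
Add edge (2,5) w=3 -- no cycle. Running total: 8
Add edge (4,6) w=4 -- no cycle. Running total: 12

MST edges: (1,3,w=1), (3,4,w=2), (5,6,w=2), (2,5,w=3), (4,6,w=4)
Total MST weight: 1 + 2 + 2 + 3 + 4 = 12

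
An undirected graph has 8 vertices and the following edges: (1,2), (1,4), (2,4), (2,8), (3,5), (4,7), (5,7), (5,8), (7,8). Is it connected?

Step 1: Build adjacency list from edges:
  1: 2, 4
  2: 1, 4, 8
  3: 5
  4: 1, 2, 7
  5: 3, 7, 8
  6: (none)
  7: 4, 5, 8
  8: 2, 5, 7

Step 2: Run BFS/DFS from vertex 1:
  Visited: {1, 2, 4, 8, 7, 5, 3}
  Reached 7 of 8 vertices

Step 3: Only 7 of 8 vertices reached. Graph is disconnected.
Connected components: {1, 2, 3, 4, 5, 7, 8}, {6}
Answer: No, the graph is not connected (2 components).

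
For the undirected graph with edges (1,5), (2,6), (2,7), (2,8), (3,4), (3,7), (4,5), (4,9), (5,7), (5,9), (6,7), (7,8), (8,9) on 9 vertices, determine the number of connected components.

Step 1: Build adjacency list from edges:
  1: 5
  2: 6, 7, 8
  3: 4, 7
  4: 3, 5, 9
  5: 1, 4, 7, 9
  6: 2, 7
  7: 2, 3, 5, 6, 8
  8: 2, 7, 9
  9: 4, 5, 8

Step 2: Run BFS/DFS from vertex 1:
  Visited: {1, 5, 4, 7, 9, 3, 2, 6, 8}
  Reached 9 of 9 vertices

Step 3: All 9 vertices reached from vertex 1, so the graph is connected.
Number of connected components: 1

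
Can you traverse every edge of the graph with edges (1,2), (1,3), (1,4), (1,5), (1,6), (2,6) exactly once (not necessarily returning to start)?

Step 1: Find the degree of each vertex:
  deg(1) = 5
  deg(2) = 2
  deg(3) = 1
  deg(4) = 1
  deg(5) = 1
  deg(6) = 2

Step 2: Count vertices with odd degree:
  Odd-degree vertices: 1, 3, 4, 5 (4 total)

Step 3: Apply Euler's theorem:
  - Eulerian circuit exists iff graph is connected and all vertices have even degree
  - Eulerian path exists iff graph is connected and has 0 or 2 odd-degree vertices

Graph has 4 odd-degree vertices (need 0 or 2).
Neither Eulerian path nor Eulerian circuit exists.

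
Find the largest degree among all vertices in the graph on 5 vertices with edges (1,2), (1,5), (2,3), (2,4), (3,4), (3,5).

Step 1: Count edges incident to each vertex:
  deg(1) = 2 (neighbors: 2, 5)
  deg(2) = 3 (neighbors: 1, 3, 4)
  deg(3) = 3 (neighbors: 2, 4, 5)
  deg(4) = 2 (neighbors: 2, 3)
  deg(5) = 2 (neighbors: 1, 3)

Step 2: Find maximum:
  max(2, 3, 3, 2, 2) = 3 (vertex 2)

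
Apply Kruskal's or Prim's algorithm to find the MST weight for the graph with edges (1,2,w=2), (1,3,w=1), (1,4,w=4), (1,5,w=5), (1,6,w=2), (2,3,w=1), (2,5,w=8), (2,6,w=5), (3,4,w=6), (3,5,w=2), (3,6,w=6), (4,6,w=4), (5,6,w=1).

Apply Kruskal's algorithm (sort edges by weight, add if no cycle):

Sorted edges by weight:
  (1,3) w=1
  (2,3) w=1
  (5,6) w=1
  (1,2) w=2
  (1,6) w=2
  (3,5) w=2
  (1,4) w=4
  (4,6) w=4
  (1,5) w=5
  (2,6) w=5
  (3,4) w=6
  (3,6) w=6
  (2,5) w=8

Add edge (1,3) w=1 -- no cycle. Running total: 1
Add edge (2,3) w=1 -- no cycle. Running total: 2
Add edge (5,6) w=1 -- no cycle. Running total: 3
Skip edge (1,2) w=2 -- would create cycle
Add edge (1,6) w=2 -- no cycle. Running total: 5
Skip edge (3,5) w=2 -- would create cycle
Add edge (1,4) w=4 -- no cycle. Running total: 9

MST edges: (1,3,w=1), (2,3,w=1), (5,6,w=1), (1,6,w=2), (1,4,w=4)
Total MST weight: 1 + 1 + 1 + 2 + 4 = 9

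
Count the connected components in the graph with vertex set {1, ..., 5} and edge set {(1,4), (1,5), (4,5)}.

Step 1: Build adjacency list from edges:
  1: 4, 5
  2: (none)
  3: (none)
  4: 1, 5
  5: 1, 4

Step 2: Run BFS/DFS from vertex 1:
  Visited: {1, 4, 5}
  Reached 3 of 5 vertices

Step 3: Only 3 of 5 vertices reached. Graph is disconnected.
Connected components: {1, 4, 5}, {2}, {3}
Number of connected components: 3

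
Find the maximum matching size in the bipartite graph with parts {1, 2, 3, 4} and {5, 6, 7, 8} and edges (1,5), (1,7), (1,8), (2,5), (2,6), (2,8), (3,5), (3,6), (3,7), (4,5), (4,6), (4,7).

Step 1: List the neighbors of each left vertex:
  1: 5, 7, 8
  2: 5, 6, 8
  3: 5, 6, 7
  4: 5, 6, 7

Step 2: Greedily match left vertices, then look for augmenting paths:
  Match 1 -- 8
  Match 2 -- 6
  Match 3 -- 7
  Match 4 -- 5
  No augmenting path remains.

Step 3: Verify this is maximum:
  Matching size 4 = min(|L|, |R|) = min(4, 4), which is an upper bound, so this matching is maximum.

Maximum matching: {(1,8), (2,6), (3,7), (4,5)}
Size: 4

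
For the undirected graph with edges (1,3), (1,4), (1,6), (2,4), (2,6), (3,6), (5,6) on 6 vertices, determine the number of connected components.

Step 1: Build adjacency list from edges:
  1: 3, 4, 6
  2: 4, 6
  3: 1, 6
  4: 1, 2
  5: 6
  6: 1, 2, 3, 5

Step 2: Run BFS/DFS from vertex 1:
  Visited: {1, 3, 4, 6, 2, 5}
  Reached 6 of 6 vertices

Step 3: All 6 vertices reached from vertex 1, so the graph is connected.
Number of connected components: 1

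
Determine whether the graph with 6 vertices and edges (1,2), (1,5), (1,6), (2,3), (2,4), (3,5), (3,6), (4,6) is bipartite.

Step 1: Attempt 2-coloring using BFS:
  Start at vertex 1, assign color 0
  Color vertex 2 with color 1 (neighbor of 1)
  Color vertex 5 with color 1 (neighbor of 1)
  Color vertex 6 with color 1 (neighbor of 1)
  Color vertex 3 with color 0 (neighbor of 2)
  Color vertex 4 with color 0 (neighbor of 2)

Step 2: 2-coloring succeeded. No conflicts found.
  Set A (color 0): {1, 3, 4}
  Set B (color 1): {2, 5, 6}

The graph is bipartite with partition {1, 3, 4}, {2, 5, 6}.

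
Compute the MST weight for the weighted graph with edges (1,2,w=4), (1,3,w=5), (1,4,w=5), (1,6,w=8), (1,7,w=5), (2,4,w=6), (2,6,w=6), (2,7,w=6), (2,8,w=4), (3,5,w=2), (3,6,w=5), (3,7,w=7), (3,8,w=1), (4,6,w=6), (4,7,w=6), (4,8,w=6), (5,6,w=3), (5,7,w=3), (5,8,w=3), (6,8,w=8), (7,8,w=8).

Apply Kruskal's algorithm (sort edges by weight, add if no cycle):

Sorted edges by weight:
  (3,8) w=1
  (3,5) w=2
  (5,8) w=3
  (5,6) w=3
  (5,7) w=3
  (1,2) w=4
  (2,8) w=4
  (1,7) w=5
  (1,3) w=5
  (1,4) w=5
  (3,6) w=5
  (2,7) w=6
  (2,4) w=6
  (2,6) w=6
  (4,8) w=6
  (4,6) w=6
  (4,7) w=6
  (3,7) w=7
  (1,6) w=8
  (6,8) w=8
  (7,8) w=8

Add edge (3,8) w=1 -- no cycle. Running total: 1
Add edge (3,5) w=2 -- no cycle. Running total: 3
Skip edge (5,8) w=3 -- would create cycle
Add edge (5,6) w=3 -- no cycle. Running total: 6
Add edge (5,7) w=3 -- no cycle. Running total: 9
Add edge (1,2) w=4 -- no cycle. Running total: 13
Add edge (2,8) w=4 -- no cycle. Running total: 17
Skip edge (1,7) w=5 -- would create cycle
Skip edge (1,3) w=5 -- would create cycle
Add edge (1,4) w=5 -- no cycle. Running total: 22

MST edges: (3,8,w=1), (3,5,w=2), (5,6,w=3), (5,7,w=3), (1,2,w=4), (2,8,w=4), (1,4,w=5)
Total MST weight: 1 + 2 + 3 + 3 + 4 + 4 + 5 = 22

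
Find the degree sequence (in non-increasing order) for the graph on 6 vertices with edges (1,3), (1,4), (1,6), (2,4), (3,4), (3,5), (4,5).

Step 1: Count edges incident to each vertex:
  deg(1) = 3 (neighbors: 3, 4, 6)
  deg(2) = 1 (neighbors: 4)
  deg(3) = 3 (neighbors: 1, 4, 5)
  deg(4) = 4 (neighbors: 1, 2, 3, 5)
  deg(5) = 2 (neighbors: 3, 4)
  deg(6) = 1 (neighbors: 1)

Step 2: Sort degrees in non-increasing order:
  Degrees: [3, 1, 3, 4, 2, 1] -> sorted: [4, 3, 3, 2, 1, 1]

Degree sequence: [4, 3, 3, 2, 1, 1]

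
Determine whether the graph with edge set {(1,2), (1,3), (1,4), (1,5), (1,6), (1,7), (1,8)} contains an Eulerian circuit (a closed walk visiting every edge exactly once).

Step 1: Find the degree of each vertex:
  deg(1) = 7
  deg(2) = 1
  deg(3) = 1
  deg(4) = 1
  deg(5) = 1
  deg(6) = 1
  deg(7) = 1
  deg(8) = 1

Step 2: Count vertices with odd degree:
  Odd-degree vertices: 1, 2, 3, 4, 5, 6, 7, 8 (8 total)

Step 3: Apply Euler's theorem:
  - Eulerian circuit exists iff graph is connected and all vertices have even degree
  - Eulerian path exists iff graph is connected and has 0 or 2 odd-degree vertices

Graph has 8 odd-degree vertices (need 0 or 2).
Neither Eulerian path nor Eulerian circuit exists.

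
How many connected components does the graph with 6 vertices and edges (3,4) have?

Step 1: Build adjacency list from edges:
  1: (none)
  2: (none)
  3: 4
  4: 3
  5: (none)
  6: (none)

Step 2: Run BFS/DFS from vertex 1:
  Visited: {1}
  Reached 1 of 6 vertices

Step 3: Only 1 of 6 vertices reached. Graph is disconnected.
Connected components: {1}, {2}, {3, 4}, {5}, {6}
Number of connected components: 5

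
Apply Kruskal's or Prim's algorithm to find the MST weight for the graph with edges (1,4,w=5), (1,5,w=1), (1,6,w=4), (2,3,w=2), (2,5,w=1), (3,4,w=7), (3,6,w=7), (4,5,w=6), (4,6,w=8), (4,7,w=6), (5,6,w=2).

Apply Kruskal's algorithm (sort edges by weight, add if no cycle):

Sorted edges by weight:
  (1,5) w=1
  (2,5) w=1
  (2,3) w=2
  (5,6) w=2
  (1,6) w=4
  (1,4) w=5
  (4,5) w=6
  (4,7) w=6
  (3,6) w=7
  (3,4) w=7
  (4,6) w=8

Add edge (1,5) w=1 -- no cycle. Running total: 1
Add edge (2,5) w=1 -- no cycle. Running total: 2
Add edge (2,3) w=2 -- no cycle. Running total: 4
Add edge (5,6) w=2 -- no cycle. Running total: 6
Skip edge (1,6) w=4 -- would create cycle
Add edge (1,4) w=5 -- no cycle. Running total: 11
Skip edge (4,5) w=6 -- would create cycle
Add edge (4,7) w=6 -- no cycle. Running total: 17

MST edges: (1,5,w=1), (2,5,w=1), (2,3,w=2), (5,6,w=2), (1,4,w=5), (4,7,w=6)
Total MST weight: 1 + 1 + 2 + 2 + 5 + 6 = 17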